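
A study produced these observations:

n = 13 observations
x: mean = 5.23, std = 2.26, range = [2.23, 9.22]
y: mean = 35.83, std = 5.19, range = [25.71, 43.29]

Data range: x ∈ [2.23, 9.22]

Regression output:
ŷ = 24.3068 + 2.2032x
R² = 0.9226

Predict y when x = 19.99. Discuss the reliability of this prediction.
ŷ = 68.3488, but this is extrapolation (above the data range [2.23, 9.22]) and may be unreliable.

Prediction calculation:
ŷ = 24.3068 + 2.2032 × 19.99
ŷ = 68.3488

Reliability:
- Data range: x ∈ [2.23, 9.22]
- Prediction point: x = 19.99 is 10.77 units above the observed range → this is EXTRAPOLATION, not interpolation

Why that matters here:
- Real relationships often flatten, saturate, or turn nonlinear at extremes
- The standard error of prediction grows with (x − x̄)², and x = 19.99 is far from x̄ = 5.23

Report the number if required, but flag clearly that it is an extrapolation.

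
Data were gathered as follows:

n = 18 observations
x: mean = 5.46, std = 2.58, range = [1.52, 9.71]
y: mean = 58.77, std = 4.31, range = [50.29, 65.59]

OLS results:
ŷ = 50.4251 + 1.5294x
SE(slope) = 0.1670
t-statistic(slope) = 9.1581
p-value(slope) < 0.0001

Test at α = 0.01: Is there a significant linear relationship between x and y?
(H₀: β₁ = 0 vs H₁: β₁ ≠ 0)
Reject H₀: p-value < 0.0001 < α = 0.01. The linear relationship is significant at the 1% level.

Hypothesis test for the slope coefficient:

H₀: β₁ = 0 (no linear relationship)
H₁: β₁ ≠ 0 (linear relationship exists)

Test statistic: t = β̂₁ / SE(β̂₁) = 1.5294 / 0.1670 = 9.1581

The p-value (<0.0001) is the probability, under H₀, of a t-statistic at least as extreme as |t| = 9.1581 (two-sided, df = n − 2 = 16).

Decision rule: reject H₀ if p-value < α.
p-value < 0.0001 < α = 0.01 → reject H₀.

There is sufficient evidence at the 1% significance level to conclude that a linear relationship exists between x and y.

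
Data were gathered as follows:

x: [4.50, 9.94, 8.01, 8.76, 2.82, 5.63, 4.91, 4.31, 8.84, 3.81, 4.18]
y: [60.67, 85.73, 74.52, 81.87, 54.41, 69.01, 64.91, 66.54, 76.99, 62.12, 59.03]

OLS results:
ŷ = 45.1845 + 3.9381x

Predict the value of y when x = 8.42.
ŷ = 78.3433

Plug x = 8.42 into the fitted line:

ŷ = 45.1845 + 3.9381 × 8.42
ŷ = 45.1845 + 33.1588
ŷ = 78.3433

This is the fitted mean response at that x — an individual observation would come with a wider prediction interval.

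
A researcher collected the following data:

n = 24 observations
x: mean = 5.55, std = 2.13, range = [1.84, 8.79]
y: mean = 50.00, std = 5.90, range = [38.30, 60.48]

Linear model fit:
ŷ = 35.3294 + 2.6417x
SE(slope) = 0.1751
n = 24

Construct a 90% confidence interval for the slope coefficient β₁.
The 90% CI for β₁ is (2.3410, 2.9424)

Confidence interval for the slope:

The 90% CI for β₁ is: β̂₁ ± t*(α/2, n-2) × SE(β̂₁)

Step 1: Find critical t-value
- Confidence level = 0.9
- Degrees of freedom = n - 2 = 24 - 2 = 22
- t*(α/2, 22) = 1.7171

Step 2: Calculate margin of error
Margin = 1.7171 × 0.1751 = 0.3007

Step 3: Construct interval
CI = 2.6417 ± 0.3007
CI = (2.3410, 2.9424)

Interpretation: intervals built this way capture the true β₁ in 90% of repeated samples; here the plausible range for the per-unit effect of x on y is 2.3410 to 2.9424.
The interval does not include 0, suggesting a significant linear relationship.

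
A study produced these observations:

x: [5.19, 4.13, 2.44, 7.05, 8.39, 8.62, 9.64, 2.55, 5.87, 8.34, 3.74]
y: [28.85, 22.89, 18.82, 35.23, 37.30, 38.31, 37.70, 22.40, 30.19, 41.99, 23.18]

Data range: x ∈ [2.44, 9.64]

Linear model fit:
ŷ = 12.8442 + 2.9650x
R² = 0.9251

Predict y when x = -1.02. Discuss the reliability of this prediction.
ŷ = 9.8199 (extrapolation — x = -1.02 lies outside [2.44, 9.64], so reliability is low).

Prediction calculation:
ŷ = 12.8442 + 2.9650 × (-1.02)
ŷ = 9.8199

Reliability:
- Data range: x ∈ [2.44, 9.64]
- Prediction point: x = -1.02 is 3.46 units below the observed range → this is EXTRAPOLATION, not interpolation

Why that matters here:
- Real relationships often flatten, saturate, or turn nonlinear at extremes
- R² describes fit only over the sampled x values; it says nothing about behaviour beyond them
- The standard error of prediction grows with (x − x̄)², and x = -1.02 is far from x̄ = 6.00

Report the number if required, but flag clearly that it is an extrapolation.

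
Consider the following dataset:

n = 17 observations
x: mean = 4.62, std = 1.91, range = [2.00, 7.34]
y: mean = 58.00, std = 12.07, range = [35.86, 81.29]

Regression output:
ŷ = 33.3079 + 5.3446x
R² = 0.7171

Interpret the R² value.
R² = 0.7171 means 71.71% of the variation in y is explained by the linear relationship with x. This indicates a strong fit.

R² (coefficient of determination) measures the proportion of variance in y explained by the regression model.

Here R² = 0.7171:
- Explained: 71.71% of the variation in y
- Unexplained (residual): 100% − 71.71% = 28.29%
- Rule of thumb (below 0.3 weak; 0.3 to below 0.7 moderate; 0.7 and above strong) → strong

Calculation: R² = 1 − (SS_res / SS_tot), where SS_res is the sum of squared residuals and SS_tot the total sum of squares.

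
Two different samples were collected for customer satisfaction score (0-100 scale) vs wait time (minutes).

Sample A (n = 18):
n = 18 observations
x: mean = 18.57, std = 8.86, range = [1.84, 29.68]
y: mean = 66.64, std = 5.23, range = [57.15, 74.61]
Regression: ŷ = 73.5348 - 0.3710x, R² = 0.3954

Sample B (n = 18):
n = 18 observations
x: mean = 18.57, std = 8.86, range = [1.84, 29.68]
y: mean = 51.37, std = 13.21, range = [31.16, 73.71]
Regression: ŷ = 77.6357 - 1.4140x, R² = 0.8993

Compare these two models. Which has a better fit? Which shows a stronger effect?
Model B has the better fit (R² = 0.8993 vs 0.3954). Model B shows the stronger effect (|β₁| = 1.4140 vs 0.3710).

Model Comparison:

Goodness of fit (R²):
- Model A: R² = 0.3954 → 39.54% of variance in satisfaction score explained
- Model B: R² = 0.8993 → 89.93% of variance in satisfaction score explained
- 0.8993 > 0.3954 → Model B has the better fit

Strength of effect — compare |β₁|:
- Model A: β₁ = -0.3710 → predicted satisfaction score falls 0.3710 points per additional minute of wait time
- Model B: β₁ = -1.4140 → predicted satisfaction score falls 1.4140 points per additional minute of wait time
- |-0.3710| < |-1.4140| → Model B shows the stronger marginal effect

Note: The two samples could reflect different populations, time periods, or measurement quality.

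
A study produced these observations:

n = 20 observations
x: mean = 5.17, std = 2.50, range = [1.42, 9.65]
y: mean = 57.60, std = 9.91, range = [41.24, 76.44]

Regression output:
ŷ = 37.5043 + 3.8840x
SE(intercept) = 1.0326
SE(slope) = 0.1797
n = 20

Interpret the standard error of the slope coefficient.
SE(β̂₁) = 0.1797 is the estimated standard deviation of the slope estimate across repeated samples; relative to β̂₁ = 3.8840 that is 4.6%, a precise estimate.

SE(β̂₁) = s / √Sxx, where s is the residual standard deviation and Sxx = Σ(x − x̄)². It is the yardstick for how far β̂₁ = 3.8840 could plausibly be from the true slope.

Relative precision:
- SE / |β̂₁| = 0.1797 / 3.8840 = 4.6%
- Rule of thumb (under 20%: precise; 20% to under 50%: moderately precise; 50% or more: imprecise) → precise

Rough 95% range (±2 SE): 3.8840 ± 0.3594 → (3.5246, 4.2434).

What drives SE(β̂₁): wider spread of x values → smaller SE; larger n (here n = 20) → smaller SE.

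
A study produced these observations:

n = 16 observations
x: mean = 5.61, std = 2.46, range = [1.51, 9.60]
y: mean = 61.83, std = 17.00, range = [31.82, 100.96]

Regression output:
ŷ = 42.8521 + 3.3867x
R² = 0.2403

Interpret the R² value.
About 24.03% of the variability in y is accounted for by the regression on x (R² = 0.2403) — a weak linear fit.

R² (coefficient of determination) measures the proportion of variance in y explained by the regression model.

Here R² = 0.2403:
- Explained: 24.03% of the variation in y
- Unexplained (residual): 100% − 24.03% = 75.97%
- Rule of thumb (below 0.3 weak; 0.3 to below 0.7 moderate; 0.7 and above strong) → weak

Note: R² says nothing about causation, and a high R² does not by itself mean the linear form is appropriate — check the residuals.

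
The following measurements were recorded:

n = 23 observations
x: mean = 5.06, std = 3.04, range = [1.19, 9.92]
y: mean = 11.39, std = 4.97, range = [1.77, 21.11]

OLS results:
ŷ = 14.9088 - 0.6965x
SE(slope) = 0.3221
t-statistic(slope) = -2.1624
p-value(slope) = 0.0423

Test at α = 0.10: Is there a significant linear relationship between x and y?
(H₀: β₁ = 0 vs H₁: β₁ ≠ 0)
Reject H₀: p-value = 0.0423 < α = 0.10. The linear relationship is significant at the 10% level.

Hypothesis test for the slope coefficient:

H₀: β₁ = 0 (no linear relationship)
H₁: β₁ ≠ 0 (linear relationship exists)

Test statistic: t = β̂₁ / SE(β̂₁) = -0.6965 / 0.3221 = -2.1624

p = 0.0423: how often a slope estimate this far from 0 (in SE units) would arise by chance if β₁ were truly 0.

Decision rule: reject H₀ if p-value < α.
p-value = 0.0423 < α = 0.10 → reject H₀.

At α = 0.10 the data do provide convincing evidence of a nonzero slope.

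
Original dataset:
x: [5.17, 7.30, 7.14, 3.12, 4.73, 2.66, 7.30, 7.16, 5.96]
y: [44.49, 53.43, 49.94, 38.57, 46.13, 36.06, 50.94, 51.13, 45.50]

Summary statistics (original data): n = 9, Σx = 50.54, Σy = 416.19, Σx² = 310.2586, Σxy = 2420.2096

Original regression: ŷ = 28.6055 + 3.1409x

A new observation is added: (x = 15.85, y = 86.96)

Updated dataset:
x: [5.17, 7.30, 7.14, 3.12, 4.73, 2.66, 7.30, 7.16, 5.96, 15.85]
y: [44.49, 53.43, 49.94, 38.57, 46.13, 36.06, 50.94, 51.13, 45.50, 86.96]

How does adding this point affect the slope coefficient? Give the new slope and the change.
The slope changes from 3.1409 to 3.7949 (change of +0.6540, or +20.8%).

x = 15.85 lies well outside the original x-range [2.66, 7.30] (x̄ ≈ 5.62), so this observation has high leverage and can move the slope substantially.

Step 1: Update the sums with the new point (n goes from 9 to 10)
Σx  = 50.54 + 15.85 = 66.39
Σy  = 416.19 + 86.96 = 503.15
Σx² = 310.2586 + 15.85² = 310.2586 + 251.2225 = 561.4811
Σxy = 2420.2096 + 15.85×86.96 = 2420.2096 + 1378.3160 = 3798.5256

Step 2: Recompute the slope with b₁ = (nΣxy − ΣxΣy) / (nΣx² − (Σx)²)
Numerator   = 10×3798.5256 − 66.39×503.15 = 37985.2560 − 33404.1285 = 4581.1275
Denominator = 10×561.4811 − 66.39² = 5614.8110 − 4407.6321 = 1207.1789
b₁(new) = 4581.1275 / 1207.1789 = 3.7949

(Same formula on the original sums: (9×2420.2096 − 50.54×416.19) / (9×310.2586 − 50.54²) = 747.6438 / 238.0358 = 3.1409, matching the given fit.)

Step 3: Change in slope
Δβ₁ = 3.7949 − 3.1409 = +0.6540
Relative change = +0.6540 / 3.1409 × 100% = +20.8%
→ the slope increases when the point is added.

A high-leverage point only changes the slope if it is off the original line; here y = 86.96 is above the original trend, so the slope increases.
In practice: refit with and without it and report both if conclusions differ; investigate whether it comes from the same population as the rest of the sample.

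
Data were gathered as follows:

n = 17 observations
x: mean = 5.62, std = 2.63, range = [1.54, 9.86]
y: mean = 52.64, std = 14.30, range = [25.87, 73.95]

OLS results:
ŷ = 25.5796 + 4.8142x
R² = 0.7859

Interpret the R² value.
About 78.59% of the variability in y is accounted for by the regression on x (R² = 0.7859) — a strong linear fit.

R² = 1 − SS_res/SS_tot compares the residual scatter to the total scatter of y about its mean.

Here R² = 0.7859:
- Explained: 78.59% of the variation in y
- Unexplained (residual): 100% − 78.59% = 21.41%
- Rule of thumb (below 0.3 weak; 0.3 to below 0.7 moderate; 0.7 and above strong) → strong

Equivalently, for simple linear regression R² = r², so |r| = √0.7859 ≈ 0.8865.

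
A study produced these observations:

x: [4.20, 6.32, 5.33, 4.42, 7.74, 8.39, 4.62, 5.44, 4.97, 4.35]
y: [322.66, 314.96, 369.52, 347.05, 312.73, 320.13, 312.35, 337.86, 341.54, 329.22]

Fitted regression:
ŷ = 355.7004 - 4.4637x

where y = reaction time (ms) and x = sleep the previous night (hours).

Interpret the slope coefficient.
For each additional hour of sleep, predicted reaction time decreases by approximately 4.4637 ms.

The slope coefficient β₁ = -4.4637 represents the marginal effect of sleep on reaction time.

Interpretation:
- Sleep up by 1 hour → predicted reaction time decreases by 4.4637 ms
- The effect is assumed constant over the observed range of x (linearity)

(β₀ = 355.7004 is the fitted value at x = 0 and is not part of the slope interpretation.)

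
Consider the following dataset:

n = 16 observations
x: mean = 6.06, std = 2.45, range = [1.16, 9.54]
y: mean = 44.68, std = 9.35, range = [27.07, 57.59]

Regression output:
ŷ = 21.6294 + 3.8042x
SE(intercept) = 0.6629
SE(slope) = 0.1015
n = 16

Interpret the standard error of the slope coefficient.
SE(β̂₁) = 0.1015 is the estimated standard deviation of the slope estimate across repeated samples; relative to β̂₁ = 3.8042 that is 2.7%, a precise estimate.

SE(β̂₁) = 0.1015 says: if we drew many samples of n = 16 from the same population and refit each time, the fitted slopes would scatter with a standard deviation of roughly 0.1015 around the true β₁.

Relative precision:
- SE / |β̂₁| = 0.1015 / 3.8042 = 2.7%
- Rule of thumb (under 20%: precise; 20% to under 50%: moderately precise; 50% or more: imprecise) → precise

Link to interval estimation: a confidence interval for β₁ is β̂₁ ± t* × 0.1015, so SE sets the half-width per unit of t*.

What drives SE(β̂₁): more residual scatter → larger SE; wider spread of x values → smaller SE.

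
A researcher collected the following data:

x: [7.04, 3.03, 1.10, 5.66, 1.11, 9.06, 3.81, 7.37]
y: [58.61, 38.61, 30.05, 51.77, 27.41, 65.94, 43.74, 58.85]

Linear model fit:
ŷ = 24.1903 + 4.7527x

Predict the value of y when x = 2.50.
ŷ = 36.0721

Plug x = 2.50 into the fitted line:

ŷ = 24.1903 + 4.7527 × 2.50
ŷ = 24.1903 + 11.8818
ŷ = 36.0721

This is the fitted mean response at that x — an individual observation would come with a wider prediction interval.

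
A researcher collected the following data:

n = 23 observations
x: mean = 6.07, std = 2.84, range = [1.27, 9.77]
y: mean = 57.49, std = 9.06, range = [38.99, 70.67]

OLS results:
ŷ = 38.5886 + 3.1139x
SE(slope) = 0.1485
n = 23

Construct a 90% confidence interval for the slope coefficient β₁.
The 90% CI for β₁ is (2.8584, 3.3694)

Confidence interval for the slope:

The 90% CI for β₁ is: β̂₁ ± t*(α/2, n-2) × SE(β̂₁)

Step 1: Find critical t-value
- Confidence level = 0.9
- Degrees of freedom = n - 2 = 23 - 2 = 21
- t*(α/2, 21) = 1.7207

Step 2: Calculate margin of error
Margin = 1.7207 × 0.1485 = 0.2555

Step 3: Construct interval
CI = 3.1139 ± 0.2555
CI = (2.8584, 3.3694)

Interpretation: We are 90% confident that the true slope β₁ lies between 2.8584 and 3.3694.
Since 0 is outside the interval, a two-sided test at α = 0.10 would reject H₀: β₁ = 0.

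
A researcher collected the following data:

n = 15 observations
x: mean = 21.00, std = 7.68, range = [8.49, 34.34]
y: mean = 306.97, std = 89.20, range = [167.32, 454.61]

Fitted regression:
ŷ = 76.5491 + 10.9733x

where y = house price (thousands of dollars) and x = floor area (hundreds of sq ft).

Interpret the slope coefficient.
For each additional hundred sq ft of floor area, predicted house price increases by approximately 10.9733 thousand dollars.

β₁ = 10.9733 is the change in predicted house price (thousand dollars) per additional hundred sq ft of floor area.

Interpretation:
- Floor area up by 1 hundred sq ft → predicted house price increases by 10.9733 thousand dollars
- The effect is assumed constant over the observed range of x (linearity)

The intercept β₀ = 76.5491 is the predicted house price when floor area = 0; since the smallest observed x is 8.49, this is an extrapolation and mainly anchors the line.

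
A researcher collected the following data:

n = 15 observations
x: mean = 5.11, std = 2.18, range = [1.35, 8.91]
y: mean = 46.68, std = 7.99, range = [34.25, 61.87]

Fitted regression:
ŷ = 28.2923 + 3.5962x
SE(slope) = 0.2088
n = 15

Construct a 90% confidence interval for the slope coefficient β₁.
The 90% CI for β₁ is (3.2264, 3.9660)

Confidence interval for the slope:

The 90% CI for β₁ is: β̂₁ ± t*(α/2, n-2) × SE(β̂₁)

Step 1: Find critical t-value
- Confidence level = 0.9
- Degrees of freedom = n - 2 = 15 - 2 = 13
- t*(α/2, 13) = 1.7709

Step 2: Calculate margin of error
Margin = 1.7709 × 0.2088 = 0.3698

Step 3: Construct interval
CI = 3.5962 ± 0.3698
CI = (3.2264, 3.9660)

Interpretation: intervals built this way capture the true β₁ in 90% of repeated samples; here the plausible range for the per-unit effect of x on y is 3.2264 to 3.9660.
Both endpoints are positive, so the data support a genuinely positive slope at this confidence level.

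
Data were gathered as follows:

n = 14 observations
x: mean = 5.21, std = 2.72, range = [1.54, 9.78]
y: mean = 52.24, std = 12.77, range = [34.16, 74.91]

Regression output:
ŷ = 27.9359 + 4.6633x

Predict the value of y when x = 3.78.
ŷ = 45.5632

To predict y for x = 3.78, substitute into the regression equation:

ŷ = 27.9359 + 4.6633 × 3.78
ŷ = 27.9359 + 17.6273
ŷ = 45.5632

This is the fitted mean response at that x — an individual observation would come with a wider prediction interval.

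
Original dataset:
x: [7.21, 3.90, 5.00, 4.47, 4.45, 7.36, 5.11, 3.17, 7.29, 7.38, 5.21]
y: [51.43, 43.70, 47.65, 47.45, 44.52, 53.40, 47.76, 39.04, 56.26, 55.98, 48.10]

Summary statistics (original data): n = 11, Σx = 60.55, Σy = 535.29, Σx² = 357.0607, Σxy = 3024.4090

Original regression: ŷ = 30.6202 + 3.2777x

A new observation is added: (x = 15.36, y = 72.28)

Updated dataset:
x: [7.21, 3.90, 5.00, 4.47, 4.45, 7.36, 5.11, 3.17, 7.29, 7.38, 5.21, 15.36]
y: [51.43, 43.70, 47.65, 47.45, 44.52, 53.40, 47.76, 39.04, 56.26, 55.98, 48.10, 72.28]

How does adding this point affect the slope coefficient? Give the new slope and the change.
The slope changes from 3.2777 to 2.5820 (change of -0.6957, or -21.2%).

The new point has HIGH LEVERAGE: x = 15.36 is far from the original mean x̄ = 60.55/11 ≈ 5.50 (original range [3.17, 7.38]).

Step 1: Update the sums with the new point (n goes from 11 to 12)
Σx  = 60.55 + 15.36 = 75.91
Σy  = 535.29 + 72.28 = 607.57
Σx² = 357.0607 + 15.36² = 357.0607 + 235.9296 = 592.9903
Σxy = 3024.4090 + 15.36×72.28 = 3024.4090 + 1110.2208 = 4134.6298

Step 2: Recompute the slope with b₁ = (nΣxy − ΣxΣy) / (nΣx² − (Σx)²)
Numerator   = 12×4134.6298 − 75.91×607.57 = 49615.5576 − 46120.6387 = 3494.9189
Denominator = 12×592.9903 − 75.91² = 7115.8836 − 5762.3281 = 1353.5555
b₁(new) = 3494.9189 / 1353.5555 = 2.5820

(Same formula on the original sums: (11×3024.4090 − 60.55×535.29) / (11×357.0607 − 60.55²) = 856.6895 / 261.3652 = 3.2777, matching the given fit.)

Step 3: Change in slope
Δβ₁ = 2.5820 − 3.2777 = -0.6957
Relative change = -0.6957 / 3.2777 × 100% = -21.2%
→ the slope decreases when the point is added.

Because the point sits below the extension of the original line at a high-leverage x, it tilts the fit down.
In practice: refit with and without it and report both if conclusions differ.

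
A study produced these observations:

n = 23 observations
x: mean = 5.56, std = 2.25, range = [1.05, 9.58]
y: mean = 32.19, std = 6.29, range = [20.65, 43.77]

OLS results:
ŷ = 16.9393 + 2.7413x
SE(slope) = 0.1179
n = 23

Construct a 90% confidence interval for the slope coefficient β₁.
The 90% CI for β₁ is (2.5384, 2.9442)

Confidence interval for the slope:

The 90% CI for β₁ is: β̂₁ ± t*(α/2, n-2) × SE(β̂₁)

Step 1: Find critical t-value
- Confidence level = 0.9
- Degrees of freedom = n - 2 = 23 - 2 = 21
- t*(α/2, 21) = 1.7207

Step 2: Calculate margin of error
Margin = 1.7207 × 0.1179 = 0.2029

Step 3: Construct interval
CI = 2.7413 ± 0.2029
CI = (2.5384, 2.9442)

Interpretation: intervals built this way capture the true β₁ in 90% of repeated samples; here the plausible range for the per-unit effect of x on y is 2.5384 to 2.9442.
Since 0 is outside the interval, a two-sided test at α = 0.10 would reject H₀: β₁ = 0.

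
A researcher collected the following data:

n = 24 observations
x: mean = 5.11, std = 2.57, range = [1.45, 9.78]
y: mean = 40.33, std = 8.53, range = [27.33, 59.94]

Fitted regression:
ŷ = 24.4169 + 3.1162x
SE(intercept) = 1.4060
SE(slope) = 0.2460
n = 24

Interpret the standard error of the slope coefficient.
SE(slope) = 0.2460 measures the uncertainty in the estimated slope. The coefficient is estimated precisely (SE/|β̂₁| = 7.9%).

What SE measures:
- The standard error quantifies the sampling variability of the coefficient estimate
- It is the estimated standard deviation of β̂₁ across hypothetical repeated samples of the same size
- Smaller SE → more precise estimate

Relative precision:
- SE / |β̂₁| = 0.2460 / 3.1162 = 7.9%
- Rule of thumb (under 20%: precise; 20% to under 50%: moderately precise; 50% or more: imprecise) → precise

Rough 95% range (±2 SE): 3.1162 ± 0.4920 → (2.6242, 3.6082).

What drives SE(β̂₁): larger n (here n = 24) → smaller SE; more residual scatter → larger SE.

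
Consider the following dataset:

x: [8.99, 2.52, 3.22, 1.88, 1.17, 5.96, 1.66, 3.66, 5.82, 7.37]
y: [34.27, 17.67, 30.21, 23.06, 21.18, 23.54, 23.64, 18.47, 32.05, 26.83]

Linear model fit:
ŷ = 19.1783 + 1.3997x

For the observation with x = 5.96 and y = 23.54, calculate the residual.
Residual = -3.9805

The residual is the difference between the actual value and the predicted value:

Residual = y - ŷ

Step 1: Calculate predicted value
ŷ = 19.1783 + 1.3997 × 5.96
ŷ = 27.5205

Step 2: Calculate residual
Residual = 23.54 - 27.5205
Residual = -3.9805

Sign check: y < ŷ, so the point is below the line and the fit overestimates here.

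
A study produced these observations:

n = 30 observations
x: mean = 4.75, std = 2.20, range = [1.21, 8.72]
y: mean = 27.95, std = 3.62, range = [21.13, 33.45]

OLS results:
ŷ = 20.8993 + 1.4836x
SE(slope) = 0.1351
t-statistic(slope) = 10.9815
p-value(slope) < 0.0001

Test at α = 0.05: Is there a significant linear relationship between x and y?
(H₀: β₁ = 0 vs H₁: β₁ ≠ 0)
Reject H₀: p-value < 0.0001 < α = 0.05. The linear relationship is significant at the 5% level.

Hypothesis test for the slope coefficient:

H₀: β₁ = 0 (no linear relationship)
H₁: β₁ ≠ 0 (linear relationship exists)

Test statistic: t = β̂₁ / SE(β̂₁) = 1.4836 / 0.1351 = 10.9815

With df = 28, the two-sided p-value for |t| = 10.9815 is <0.0001.

Decision rule: reject H₀ if p-value < α.
p-value < 0.0001 < α = 0.05 → reject H₀.

At α = 0.05 the data do provide convincing evidence of a nonzero slope.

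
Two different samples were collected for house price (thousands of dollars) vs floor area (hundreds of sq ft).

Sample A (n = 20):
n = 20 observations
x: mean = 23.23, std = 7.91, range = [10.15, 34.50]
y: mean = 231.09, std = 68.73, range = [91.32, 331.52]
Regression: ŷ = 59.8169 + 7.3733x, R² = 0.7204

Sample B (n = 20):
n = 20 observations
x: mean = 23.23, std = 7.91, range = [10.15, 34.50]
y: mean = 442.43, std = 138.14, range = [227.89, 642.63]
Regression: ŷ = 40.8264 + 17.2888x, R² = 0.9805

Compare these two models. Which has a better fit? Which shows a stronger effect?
Model B has the better fit (R² = 0.9805 vs 0.7204). Model B shows the stronger effect (|β₁| = 17.2888 vs 7.3733).

Model Comparison:

Fit — compare R²:
- Model A: R² = 0.7204 → 72.04% of variance in house price explained
- Model B: R² = 0.9805 → 98.05% of variance in house price explained
- 0.9805 > 0.7204 → Model B has the better fit

Which has the larger per-hundred sq ft effect? (|β₁|)
- Model A: β₁ = 7.3733 → predicted house price rises 7.3733 thousand dollars per additional hundred sq ft of floor area
- Model B: β₁ = 17.2888 → predicted house price rises 17.2888 thousand dollars per additional hundred sq ft of floor area
- |7.3733| < |17.2888| → Model B shows the stronger marginal effect

Notes:
- A steeper slope doesn't make a better model if the scatter around the line is large.
- The two samples could reflect different populations, time periods, or measurement quality.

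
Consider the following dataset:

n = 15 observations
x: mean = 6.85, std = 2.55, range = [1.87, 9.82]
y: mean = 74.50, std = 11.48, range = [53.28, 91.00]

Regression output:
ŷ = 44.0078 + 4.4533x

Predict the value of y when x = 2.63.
ŷ = 55.7200

x = 2.63 lies inside the observed range [1.87, 9.82], so the fitted equation applies directly:

ŷ = 44.0078 + 4.4533 × 2.63
ŷ = 44.0078 + 11.7122
ŷ = 55.7200

This is a point prediction; actual observations scatter around it by roughly the residual standard deviation.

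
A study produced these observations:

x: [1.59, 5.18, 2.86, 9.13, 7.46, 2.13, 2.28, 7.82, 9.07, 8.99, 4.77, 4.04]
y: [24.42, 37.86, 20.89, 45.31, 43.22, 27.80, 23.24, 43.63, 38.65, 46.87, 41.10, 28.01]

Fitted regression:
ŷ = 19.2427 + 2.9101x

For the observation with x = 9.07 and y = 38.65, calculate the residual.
Residual = -6.9873

The residual is the difference between the actual value and the predicted value:

Residual = y - ŷ

Step 1: Calculate predicted value
ŷ = 19.2427 + 2.9101 × 9.07
ŷ = 45.6373

Step 2: Calculate residual
Residual = 38.65 - 45.6373
Residual = -6.9873

Interpretation: the model overestimates the actual value by 6.9873 at this point (negative residual → observation lies below the fitted line).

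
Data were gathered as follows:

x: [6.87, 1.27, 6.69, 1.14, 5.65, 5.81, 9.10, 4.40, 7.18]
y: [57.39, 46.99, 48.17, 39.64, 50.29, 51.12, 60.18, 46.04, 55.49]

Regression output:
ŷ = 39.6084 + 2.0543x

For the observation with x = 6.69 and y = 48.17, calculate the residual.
Residual = -5.1817

The residual is the difference between the actual value and the predicted value:

Residual = y - ŷ

Step 1: Calculate predicted value
ŷ = 39.6084 + 2.0543 × 6.69
ŷ = 53.3517

Step 2: Calculate residual
Residual = 48.17 - 53.3517
Residual = -5.1817

Interpretation: the model overestimates the actual value by 5.1817 at this point (negative residual → observation lies below the fitted line).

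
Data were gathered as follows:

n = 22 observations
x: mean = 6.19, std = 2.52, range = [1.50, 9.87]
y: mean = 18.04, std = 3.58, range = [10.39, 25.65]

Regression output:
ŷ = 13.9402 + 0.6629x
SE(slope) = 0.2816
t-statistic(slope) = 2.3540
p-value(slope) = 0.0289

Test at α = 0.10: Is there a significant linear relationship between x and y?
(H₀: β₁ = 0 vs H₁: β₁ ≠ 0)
Reject H₀: p-value = 0.0289 < α = 0.10. The linear relationship is significant at the 10% level.

Hypothesis test for the slope coefficient:

H₀: β₁ = 0 (no linear relationship)
H₁: β₁ ≠ 0 (linear relationship exists)

Test statistic: t = β̂₁ / SE(β̂₁) = 0.6629 / 0.2816 = 2.3540

With df = 20, the two-sided p-value for |t| = 2.3540 is 0.0289.

Decision rule: reject H₀ if p-value < α.
p-value = 0.0289 < α = 0.10 → reject H₀.

At α = 0.10 the data do provide convincing evidence of a nonzero slope.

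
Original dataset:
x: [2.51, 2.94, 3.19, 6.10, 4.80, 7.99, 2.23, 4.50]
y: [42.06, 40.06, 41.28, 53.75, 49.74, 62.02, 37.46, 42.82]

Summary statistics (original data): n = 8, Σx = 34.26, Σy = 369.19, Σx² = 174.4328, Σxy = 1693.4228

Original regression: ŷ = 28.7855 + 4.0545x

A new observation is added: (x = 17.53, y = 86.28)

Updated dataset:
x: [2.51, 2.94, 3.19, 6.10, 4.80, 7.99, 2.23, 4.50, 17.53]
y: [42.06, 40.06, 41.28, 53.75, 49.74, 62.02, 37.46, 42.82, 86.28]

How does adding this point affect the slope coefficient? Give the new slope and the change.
Adding the point moves β₁ from 4.0545 to 3.1840, i.e. it decreases by 0.8705 (-21.5%).

x = 17.53 lies well outside the original x-range [2.23, 7.99] (x̄ ≈ 4.28), so this observation has high leverage and can move the slope substantially.

Step 1: Update the sums with the new point (n goes from 8 to 9)
Σx  = 34.26 + 17.53 = 51.79
Σy  = 369.19 + 86.28 = 455.47
Σx² = 174.4328 + 17.53² = 174.4328 + 307.3009 = 481.7337
Σxy = 1693.4228 + 17.53×86.28 = 1693.4228 + 1512.4884 = 3205.9112

Step 2: Recompute the slope with b₁ = (nΣxy − ΣxΣy) / (nΣx² − (Σx)²)
Numerator   = 9×3205.9112 − 51.79×455.47 = 28853.2008 − 23588.7913 = 5264.4095
Denominator = 9×481.7337 − 51.79² = 4335.6033 − 2682.2041 = 1653.3992
b₁(new) = 5264.4095 / 1653.3992 = 3.1840

(Same formula on the original sums: (8×1693.4228 − 34.26×369.19) / (8×174.4328 − 34.26²) = 898.9330 / 221.7148 = 4.0545, matching the given fit.)

Step 3: Change in slope
Δβ₁ = 3.1840 − 4.0545 = -0.8705
Relative change = -0.8705 / 4.0545 × 100% = -21.5%
→ the slope decreases when the point is added.

Because the point sits below the extension of the original line at a high-leverage x, it tilts the fit down.
In practice: refit with and without it and report both if conclusions differ; check such a point for data-entry or measurement error.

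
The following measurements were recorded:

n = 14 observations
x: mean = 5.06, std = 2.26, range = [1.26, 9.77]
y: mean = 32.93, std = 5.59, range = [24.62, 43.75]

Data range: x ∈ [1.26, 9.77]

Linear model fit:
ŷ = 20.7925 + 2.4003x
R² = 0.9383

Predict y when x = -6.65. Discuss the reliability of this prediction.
The equation gives ŷ = 4.8305; however x = -6.65 is 7.91 units below the observed range, so this extrapolated value should not be trusted.

Prediction calculation:
ŷ = 20.7925 + 2.4003 × (-6.65)
ŷ = 4.8305

Reliability:
- Data range: x ∈ [1.26, 9.77]
- Prediction point: x = -6.65 is 7.91 units below the observed range → this is EXTRAPOLATION, not interpolation

Why that matters here:
- Real relationships often flatten, saturate, or turn nonlinear at extremes
- The standard error of prediction grows with (x − x̄)², and x = -6.65 is far from x̄ = 5.06
- R² describes fit only over the sampled x values; it says nothing about behaviour beyond them

The R² = 0.9383 only validates the fit within [1.26, 9.77]; treat ŷ = 4.8305 with caution.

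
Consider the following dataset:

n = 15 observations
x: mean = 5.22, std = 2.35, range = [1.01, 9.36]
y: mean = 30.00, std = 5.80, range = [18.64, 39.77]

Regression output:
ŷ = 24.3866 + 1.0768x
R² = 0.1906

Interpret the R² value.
R² = 0.1906 means 19.06% of the variation in y is explained by the linear relationship with x. This indicates a weak fit.

The coefficient of determination R² is the fraction of the total variation in y that the fitted line accounts for.

Here R² = 0.1906:
- Explained: 19.06% of the variation in y
- Unexplained (residual): 100% − 19.06% = 80.94%
- Rule of thumb (below 0.3 weak; 0.3 to below 0.7 moderate; 0.7 and above strong) → weak

Note: R² never decreases when predictors are added, so it should not be used alone to compare models of different size.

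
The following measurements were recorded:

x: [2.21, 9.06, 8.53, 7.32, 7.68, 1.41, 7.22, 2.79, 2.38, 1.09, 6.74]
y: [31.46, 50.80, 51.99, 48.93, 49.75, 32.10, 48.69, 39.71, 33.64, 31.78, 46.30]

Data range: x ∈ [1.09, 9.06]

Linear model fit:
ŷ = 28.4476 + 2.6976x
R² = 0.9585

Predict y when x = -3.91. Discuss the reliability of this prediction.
ŷ = 17.9000 (extrapolation — x = -3.91 lies outside [1.09, 9.06], so reliability is low).

Prediction calculation:
ŷ = 28.4476 + 2.6976 × (-3.91)
ŷ = 17.9000

Reliability:
- Data range: x ∈ [1.09, 9.06]
- Prediction point: x = -3.91 is 5.00 units below the observed range → this is EXTRAPOLATION, not interpolation

Why that matters here:
- Real relationships often flatten, saturate, or turn nonlinear at extremes
- The linear relationship may not hold outside the observed range
- The standard error of prediction grows with (x − x̄)², and x = -3.91 is far from x̄ = 5.13

Report the number if required, but flag clearly that it is an extrapolation.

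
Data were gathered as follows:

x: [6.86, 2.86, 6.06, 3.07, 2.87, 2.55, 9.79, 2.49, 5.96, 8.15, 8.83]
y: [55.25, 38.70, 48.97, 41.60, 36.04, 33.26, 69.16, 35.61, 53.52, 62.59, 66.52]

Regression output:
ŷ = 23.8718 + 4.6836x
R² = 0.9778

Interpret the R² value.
About 97.78% of the variability in y is accounted for by the regression on x (R² = 0.9778) — a strong linear fit.

R² = 1 − SS_res/SS_tot compares the residual scatter to the total scatter of y about its mean.

Here R² = 0.9778:
- Explained: 97.78% of the variation in y
- Unexplained (residual): 100% − 97.78% = 2.22%
- Rule of thumb (below 0.3 weak; 0.3 to below 0.7 moderate; 0.7 and above strong) → strong

Note: R² says nothing about causation, and a high R² does not by itself mean the linear form is appropriate — check the residuals.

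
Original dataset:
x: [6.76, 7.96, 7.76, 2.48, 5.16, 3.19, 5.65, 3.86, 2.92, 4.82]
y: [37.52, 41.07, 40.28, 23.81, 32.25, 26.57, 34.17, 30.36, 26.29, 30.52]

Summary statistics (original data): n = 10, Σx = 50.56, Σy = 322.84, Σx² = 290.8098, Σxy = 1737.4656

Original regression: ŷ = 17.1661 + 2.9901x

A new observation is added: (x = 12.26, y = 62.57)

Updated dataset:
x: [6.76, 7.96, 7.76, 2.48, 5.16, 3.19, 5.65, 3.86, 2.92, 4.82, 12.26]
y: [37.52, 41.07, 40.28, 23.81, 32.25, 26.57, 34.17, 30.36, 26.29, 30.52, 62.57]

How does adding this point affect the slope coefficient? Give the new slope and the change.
Adding the point moves β₁ from 2.9901 to 3.6855, i.e. it increases by 0.6954 (+23.3%).

x = 12.26 lies well outside the original x-range [2.48, 7.96] (x̄ ≈ 5.06), so this observation has high leverage and can move the slope substantially.

Step 1: Update the sums with the new point (n goes from 10 to 11)
Σx  = 50.56 + 12.26 = 62.82
Σy  = 322.84 + 62.57 = 385.41
Σx² = 290.8098 + 12.26² = 290.8098 + 150.3076 = 441.1174
Σxy = 1737.4656 + 12.26×62.57 = 1737.4656 + 767.1082 = 2504.5738

Step 2: Recompute the slope with b₁ = (nΣxy − ΣxΣy) / (nΣx² − (Σx)²)
Numerator   = 11×2504.5738 − 62.82×385.41 = 27550.3118 − 24211.4562 = 3338.8556
Denominator = 11×441.1174 − 62.82² = 4852.2914 − 3946.3524 = 905.9390
b₁(new) = 3338.8556 / 905.9390 = 3.6855

(Same formula on the original sums: (10×1737.4656 − 50.56×322.84) / (10×290.8098 − 50.56²) = 1051.8656 / 351.7844 = 2.9901, matching the given fit.)

Step 3: Change in slope
Δβ₁ = 3.6855 − 2.9901 = +0.6954
Relative change = +0.6954 / 2.9901 × 100% = +23.3%
→ the slope increases when the point is added.

A high-leverage point only changes the slope if it is off the original line; here y = 62.57 is above the original trend, so the slope increases.
In practice: check such a point for data-entry or measurement error; refit with and without it and report both if conclusions differ.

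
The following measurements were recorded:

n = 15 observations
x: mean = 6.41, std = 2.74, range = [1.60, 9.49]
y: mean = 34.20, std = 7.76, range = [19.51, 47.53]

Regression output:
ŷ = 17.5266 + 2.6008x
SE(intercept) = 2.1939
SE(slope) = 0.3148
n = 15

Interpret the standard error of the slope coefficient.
SE(slope) = 0.3148 measures the uncertainty in the estimated slope. The coefficient is estimated precisely (SE/|β̂₁| = 12.1%).

SE(β̂₁) = s / √Sxx, where s is the residual standard deviation and Sxx = Σ(x − x̄)². It is the yardstick for how far β̂₁ = 2.6008 could plausibly be from the true slope.

Relative precision:
- SE / |β̂₁| = 0.3148 / 2.6008 = 12.1%
- Rule of thumb (under 20%: precise; 20% to under 50%: moderately precise; 50% or more: imprecise) → precise

Rough 95% range (±2 SE): 2.6008 ± 0.6296 → (1.9712, 3.2304).

What drives SE(β̂₁): wider spread of x values → smaller SE; more residual scatter → larger SE.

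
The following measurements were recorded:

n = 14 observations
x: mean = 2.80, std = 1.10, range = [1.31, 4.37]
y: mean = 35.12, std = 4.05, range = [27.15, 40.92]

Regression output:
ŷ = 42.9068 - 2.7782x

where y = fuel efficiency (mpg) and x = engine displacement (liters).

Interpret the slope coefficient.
On average, fuel efficiency is about 2.7782 mpg lower for every extra liter of engine displacement.

The slope β₁ = -2.7782 gives the rate at which the fitted fuel efficiency changes with engine displacement.

Interpretation:
- Engine displacement up by 1 liter → predicted fuel efficiency decreases by 2.7782 mpg
- This is a linear approximation: the same per-unit change is assumed across the whole observed x range
- The sign (−) gives the direction; the magnitude 2.7782 gives the size of the effect per liter

The intercept β₀ = 42.9068 is the predicted fuel efficiency when engine displacement = 0; since the smallest observed x is 1.31, this is an extrapolation and mainly anchors the line.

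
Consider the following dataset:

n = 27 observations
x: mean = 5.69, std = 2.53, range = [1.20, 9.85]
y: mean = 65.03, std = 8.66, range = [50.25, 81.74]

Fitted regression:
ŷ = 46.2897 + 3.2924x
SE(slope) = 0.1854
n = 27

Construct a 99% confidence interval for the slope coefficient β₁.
The 99% CI for β₁ is (2.7756, 3.8092)

Confidence interval for the slope:

The 99% CI for β₁ is: β̂₁ ± t*(α/2, n-2) × SE(β̂₁)

Step 1: Find critical t-value
- Confidence level = 0.99
- Degrees of freedom = n - 2 = 27 - 2 = 25
- t*(α/2, 25) = 2.7874

Step 2: Calculate margin of error
Margin = 2.7874 × 0.1854 = 0.5168

Step 3: Construct interval
CI = 3.2924 ± 0.5168
CI = (2.7756, 3.8092)

Interpretation: We are 99% confident that the true slope β₁ lies between 2.7756 and 3.8092.
Since 0 is outside the interval, a two-sided test at α = 0.01 would reject H₀: β₁ = 0.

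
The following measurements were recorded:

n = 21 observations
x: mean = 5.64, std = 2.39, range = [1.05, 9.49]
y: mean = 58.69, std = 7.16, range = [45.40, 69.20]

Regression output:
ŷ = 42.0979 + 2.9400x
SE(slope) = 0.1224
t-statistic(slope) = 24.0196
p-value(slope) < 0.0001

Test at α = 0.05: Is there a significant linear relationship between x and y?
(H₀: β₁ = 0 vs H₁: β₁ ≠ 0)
p-value < 0.0001 < α = 0.05, so we reject H₀. The relationship is significant.

Hypothesis test for the slope coefficient:

H₀: β₁ = 0 (no linear relationship)
H₁: β₁ ≠ 0 (linear relationship exists)

Test statistic: t = β̂₁ / SE(β̂₁) = 2.9400 / 0.1224 = 24.0196

With df = 19, the two-sided p-value for |t| = 24.0196 is <0.0001.

Decision rule: reject H₀ if p-value < α.
p-value < 0.0001 < α = 0.05 → reject H₀.

There is sufficient evidence at the 5% significance level to conclude that a linear relationship exists between x and y.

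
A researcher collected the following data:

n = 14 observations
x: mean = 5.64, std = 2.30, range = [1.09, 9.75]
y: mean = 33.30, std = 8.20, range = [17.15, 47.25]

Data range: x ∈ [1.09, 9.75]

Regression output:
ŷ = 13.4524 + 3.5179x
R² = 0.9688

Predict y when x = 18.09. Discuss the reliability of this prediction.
ŷ = 77.0912, but this is extrapolation (above the data range [1.09, 9.75]) and may be unreliable.

Prediction calculation:
ŷ = 13.4524 + 3.5179 × 18.09
ŷ = 77.0912

Reliability:
- Data range: x ∈ [1.09, 9.75]
- Prediction point: x = 18.09 is 8.34 units above the observed range → this is EXTRAPOLATION, not interpolation

Why that matters here:
- The linear relationship may not hold outside the observed range
- R² describes fit only over the sampled x values; it says nothing about behaviour beyond them
- There are no observations near this x to validate the fitted line there

A defensible statement: 'if the linear trend continued to x = 18.09, y would be about 77.0912' — the premise is untested.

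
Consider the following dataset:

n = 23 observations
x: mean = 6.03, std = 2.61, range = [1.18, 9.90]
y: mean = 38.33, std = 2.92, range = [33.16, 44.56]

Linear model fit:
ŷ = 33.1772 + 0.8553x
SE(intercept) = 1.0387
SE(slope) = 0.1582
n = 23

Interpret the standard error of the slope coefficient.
SE(β̂₁) = 0.1582 is the estimated standard deviation of the slope estimate across repeated samples; relative to β̂₁ = 0.8553 that is 18.5%, a precise estimate.

SE(β̂₁) = 0.1582 says: if we drew many samples of n = 23 from the same population and refit each time, the fitted slopes would scatter with a standard deviation of roughly 0.1582 around the true β₁.

Relative precision:
- SE / |β̂₁| = 0.1582 / 0.8553 = 18.5%
- Rule of thumb (under 20%: precise; 20% to under 50%: moderately precise; 50% or more: imprecise) → precise

Rough 95% range (±2 SE): 0.8553 ± 0.3164 → (0.5389, 1.1717).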